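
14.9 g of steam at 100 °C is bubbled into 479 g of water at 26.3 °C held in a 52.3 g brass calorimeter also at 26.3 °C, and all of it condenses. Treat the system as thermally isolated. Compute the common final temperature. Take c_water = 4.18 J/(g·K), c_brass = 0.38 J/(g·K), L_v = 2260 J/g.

Net heat exchanged in the isolated system is zero:
latent heat released on condensation: 14.9·2260 = 33674; condensed water 100 °C→T: 62.28(T − 100); original water: 2002.2(T − 26.3); brass cup: 52.3·0.38·(T − 26.3) = 19.87(T − 26.3)
2084.4 T = 33674 + 6228.2 + 53181 = 93083
T ≈ 44.66 °C — below 100 °C, confirming all the steam condensed.

T_f ≈ 44.7 °C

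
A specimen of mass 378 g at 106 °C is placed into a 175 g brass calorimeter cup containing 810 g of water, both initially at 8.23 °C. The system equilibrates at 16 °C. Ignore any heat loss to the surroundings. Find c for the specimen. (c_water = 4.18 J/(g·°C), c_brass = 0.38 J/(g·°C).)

Let T be the final temperature. ΣQ_i = 0:
378·c·(16 − 106) + 810·4.18·(16 − 8.23) + 175·0.38·(16 − 8.23) = 0
-34020 c = -26824
c = -26824/-34020 ≈ 0.7885 J/(g·°C)

c ≈ 0.788 J/(g·°C)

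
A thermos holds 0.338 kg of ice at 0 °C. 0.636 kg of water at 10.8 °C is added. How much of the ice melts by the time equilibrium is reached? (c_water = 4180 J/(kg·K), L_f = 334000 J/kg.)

m_melted ≈ 0.086 kg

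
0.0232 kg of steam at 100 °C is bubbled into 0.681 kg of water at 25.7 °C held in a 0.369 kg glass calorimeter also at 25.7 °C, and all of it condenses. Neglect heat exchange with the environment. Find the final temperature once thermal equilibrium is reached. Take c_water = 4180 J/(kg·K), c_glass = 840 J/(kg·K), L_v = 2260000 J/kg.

T_f ≈ 44.0 °C

Setting the total heat transfer to zero:
condense steam: −0.0232·2260000 = −52432
  condensed water 100 °C→T: 96.98(T − 100)
  water warms: 0.681·4180·(T − 25.7) = 2846.6(T − 25.7)
  cup: 309.96(T − 25.7)
3253.5 T = 52432 + 9697.6 + 81123 = 143253
T ≈ 44.03 °C — below 100 °C, confirming all the steam condensed.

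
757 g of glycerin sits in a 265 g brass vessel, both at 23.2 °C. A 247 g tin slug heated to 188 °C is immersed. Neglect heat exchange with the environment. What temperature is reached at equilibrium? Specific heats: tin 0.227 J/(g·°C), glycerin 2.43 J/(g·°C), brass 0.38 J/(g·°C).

T_f ≈ 27.8 °C

T_f is the heat-capacity-weighted average of the initial temperatures:
T_f = (56.07*188 + 1839.5*23.2 + 100.7*23.2) / (56.07 + 1839.5 + 100.7)
    = 55554 / 1996.3 ≈ 27.83 °C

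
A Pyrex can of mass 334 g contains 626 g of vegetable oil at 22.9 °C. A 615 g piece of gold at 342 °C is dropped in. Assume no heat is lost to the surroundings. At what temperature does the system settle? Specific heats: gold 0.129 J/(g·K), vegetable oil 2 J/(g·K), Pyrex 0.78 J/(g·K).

T_f ≈ 38.8 °C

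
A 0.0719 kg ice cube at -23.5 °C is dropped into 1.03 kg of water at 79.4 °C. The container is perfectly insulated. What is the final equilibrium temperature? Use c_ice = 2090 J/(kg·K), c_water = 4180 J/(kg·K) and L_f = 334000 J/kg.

T_f ≈ 68.2 °C

Heat gained plus heat lost sum to zero:
ice -23.5→0 °C: 0.0719·2090·23.5 = 3531.4
  latent heat to melt: 0.0719·334000 = 24015
  meltwater 0→T: 0.0719·4180·T = 300.54 T
  water: 4305.4(T − 79.4)
4605.9 T = 341849 − 27546 = 314303
T ≈ 68.24 °C — above 0 °C, consistent with complete melting.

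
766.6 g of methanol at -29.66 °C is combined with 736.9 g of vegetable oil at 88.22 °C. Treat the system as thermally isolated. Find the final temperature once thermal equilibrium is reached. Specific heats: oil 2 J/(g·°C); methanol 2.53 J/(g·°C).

T_f ≈ 21.2 °C

Setting the total heat transfer to zero:
736.9*2*(T − 88.22) + 766.6*2.53*(T − (-29.66)) = 0
1473.8(T − 88.22) + 1939.5(T − (-29.66)) = 0
3413.3 T = 72493
T = 72493/3413.3 ≈ 21.24 °C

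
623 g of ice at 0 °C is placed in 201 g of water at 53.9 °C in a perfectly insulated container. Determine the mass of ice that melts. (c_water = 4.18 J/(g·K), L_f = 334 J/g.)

m_melted ≈ 136 g

Water can give up m c ΔT = 201·4.18·53.9 = 45286 J before reaching 0 °C.
To melt every bit of ice: 623·334 = 208082 J.
That's not enough to melt it all — equilibrium is at 0 °C with ice remaining.
m_melt = 45286 / L_f = 135.6 g.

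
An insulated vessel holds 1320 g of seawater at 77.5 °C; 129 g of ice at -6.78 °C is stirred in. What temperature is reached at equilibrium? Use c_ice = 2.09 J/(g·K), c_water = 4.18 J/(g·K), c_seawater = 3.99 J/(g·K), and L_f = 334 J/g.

T_f ≈ 62.6 °C

Let T be the final temperature. ΣQ_i = 0:
ice -6.78→0 °C: 129·2.09·6.78 = 1828
  fusion: m_ice L_f = 129·334 = 43086
  warm the meltwater: 539.22 T
  seawater: 5266.8(T − 77.5)
5806 T = 408177 − 44914 = 363263
T ≈ 62.57 °C. Since T > 0 °C, the all-ice-melts assumption holds.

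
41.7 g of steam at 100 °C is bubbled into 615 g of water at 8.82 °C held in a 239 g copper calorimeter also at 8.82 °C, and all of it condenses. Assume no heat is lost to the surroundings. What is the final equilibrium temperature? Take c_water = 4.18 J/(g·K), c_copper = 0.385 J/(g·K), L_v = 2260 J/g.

T_f ≈ 47.6 °C

Net heat exchanged in the isolated system is zero:
latent heat released on condensation: 41.7×2260 = 94242
  condensed water 100 °C→T: 174.31(T − 100)
  water warms: 615×4.18×(T − 8.82) = 2570.7(T − 8.82)
  cup: 92.02(T − 8.82)
2837 T = 94242 + 17431 + 23485 = 135158
T ≈ 47.64 °C — below 100 °C, confirming all the steam condensed.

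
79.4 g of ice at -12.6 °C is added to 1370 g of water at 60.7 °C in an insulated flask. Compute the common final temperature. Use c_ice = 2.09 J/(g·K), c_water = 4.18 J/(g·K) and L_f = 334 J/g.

T_f ≈ 52.7 °C

Net heat exchanged in the isolated system is zero:
ice -12.6→0 °C: 79.4·2.09·12.6 = 2090.9
  latent heat to melt: 79.4·334 = 26520
  warm the meltwater: 331.89 T
  water cools: 1370·4.18·(T − 60.7) = 5726.6(T − 60.7)
6058.5 T = 347605 − 28611 = 318994
T ≈ 52.65 °C (positive, so assuming full melt was valid).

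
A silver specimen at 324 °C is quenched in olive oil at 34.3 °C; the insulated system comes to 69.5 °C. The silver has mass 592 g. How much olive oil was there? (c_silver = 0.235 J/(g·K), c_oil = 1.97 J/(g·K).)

Net heat exchanged in the isolated system is zero:
592×0.235×(69.5 − 324) + m×1.97×(69.5 − 34.3) = 0
69.34 m = 35406
m = 35406/69.34 ≈ 510.6 g

m ≈ 511 g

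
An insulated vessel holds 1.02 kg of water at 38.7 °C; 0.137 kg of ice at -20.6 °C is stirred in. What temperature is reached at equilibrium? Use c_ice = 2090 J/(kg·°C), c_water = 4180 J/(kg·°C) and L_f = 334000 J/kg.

Energy balance with sensible and latent terms:
warm ice to 0 °C: 0.137·2090·(0 − (-20.6)) = 5898.4; fusion: m_ice L_f = 0.137·334000 = 45758; meltwater 0→T: 0.137·4180·T = 572.66 T; water cools: 1.02·4180·(T − 38.7) = 4263.6(T − 38.7)
4836.3 T = 165001 − 51656 = 113345
T ≈ 23.44 °C (positive, so assuming full melt was valid).

T_f ≈ 23.4 °C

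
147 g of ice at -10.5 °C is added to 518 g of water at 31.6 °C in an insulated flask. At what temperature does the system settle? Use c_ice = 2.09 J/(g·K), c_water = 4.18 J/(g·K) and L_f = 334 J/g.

Energy conservation, ΣQ = 0:
ice -10.5→0 °C: 147×2.09×10.5 = 3225.9
  melt ice: 147×334 = 49098
  warm the meltwater: 614.46 T
  water cools: 518×4.18×(T − 31.6) = 2165.2(T − 31.6)
2779.7 T = 68422 − 52324 = 16098
T ≈ 5.79 °C (positive, so assuming full melt was valid).

T_f ≈ 5.8 °C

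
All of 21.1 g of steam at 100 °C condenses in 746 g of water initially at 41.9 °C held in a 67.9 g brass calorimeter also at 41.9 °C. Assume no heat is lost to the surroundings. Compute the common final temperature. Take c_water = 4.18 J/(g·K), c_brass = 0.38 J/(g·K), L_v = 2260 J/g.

Taking heat into each body as positive, Σ m c ΔT = 0:
steam→water at 100 °C releases m L_v = 21.1·2260 = 47686; condensate cools 100→T: 21.1·4.18·(T − 100) = 88.2(T − 100); water warms: 746·4.18·(T − 41.9) = 3118.3(T − 41.9); cup: 25.8(T − 41.9)
3232.3 T = 47686 + 8819.8 + 131737 = 188243
T ≈ 58.24 °C (< 100 °C, so full condensation is consistent).

T_f ≈ 58.2 °C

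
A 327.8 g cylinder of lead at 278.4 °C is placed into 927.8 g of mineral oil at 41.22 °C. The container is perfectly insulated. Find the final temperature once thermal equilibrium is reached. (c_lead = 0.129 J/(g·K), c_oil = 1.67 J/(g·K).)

T_f ≈ 47.5 °C

T_f = Σ m_i c_i T_i / Σ m_i c_i:
T_f = (42.29·278.4 + 1549.4·41.22) / (42.29 + 1549.4)
    = 75640 / 1591.7 ≈ 47.52 °C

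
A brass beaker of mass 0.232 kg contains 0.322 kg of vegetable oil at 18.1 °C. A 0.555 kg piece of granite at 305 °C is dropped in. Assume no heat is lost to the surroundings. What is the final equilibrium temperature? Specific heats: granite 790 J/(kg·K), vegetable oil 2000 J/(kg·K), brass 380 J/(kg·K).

T_f is the heat-capacity-weighted average of the initial temperatures:
T_f = (438.45·305 + 644·18.1 + 88.16·18.1) / (438.45 + 644 + 88.16)
    = 146979 / 1170.6 ≈ 125.56 °C

T_f ≈ 125.6 °C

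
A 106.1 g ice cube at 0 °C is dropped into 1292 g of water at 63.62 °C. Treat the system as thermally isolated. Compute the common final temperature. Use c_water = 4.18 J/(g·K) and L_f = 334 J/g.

Energy balance with sensible and latent terms:
latent heat to melt: 106.1·334 = 35437; meltwater 0→T: 106.1·4.18·T = 443.5 T; water: 5400.6(T − 63.62)
5844.1 T = 343584 − 35437 = 308146
T ≈ 52.73 °C (positive, so assuming full melt was valid).

T_f ≈ 52.7 °C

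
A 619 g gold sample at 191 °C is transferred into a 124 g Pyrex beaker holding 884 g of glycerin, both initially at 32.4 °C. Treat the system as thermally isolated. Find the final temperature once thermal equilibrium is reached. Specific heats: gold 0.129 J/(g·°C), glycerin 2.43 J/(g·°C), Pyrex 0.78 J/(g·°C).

T_f ≈ 37.8 °C

T_f is the heat-capacity-weighted average of the initial temperatures:
T_f = (79.85×191 + 2148.1×32.4 + 96.72×32.4) / (79.85 + 2148.1 + 96.72)
    = 87984 / 2324.7 ≈ 37.85 °C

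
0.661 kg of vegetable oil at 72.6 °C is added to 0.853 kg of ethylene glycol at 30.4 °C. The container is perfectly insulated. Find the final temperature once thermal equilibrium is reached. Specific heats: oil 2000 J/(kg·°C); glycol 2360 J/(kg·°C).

T_f ≈ 47.1 °C

Heat gained plus heat lost sum to zero:
0.661·2000·(T − 72.6) + 0.853·2360·(T − 30.4) = 0
1322(T − 72.6) + 2013.1(T − 30.4) = 0
3335.1 T = 157175
T = 157175/3335.1 ≈ 47.13 °C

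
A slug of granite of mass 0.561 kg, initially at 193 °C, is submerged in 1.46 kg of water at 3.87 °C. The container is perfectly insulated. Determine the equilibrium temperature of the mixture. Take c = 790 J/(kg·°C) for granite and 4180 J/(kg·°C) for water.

T_f ≈ 16.7 °C

Taking heat into each body as positive, Σ m c ΔT = 0:
0.561*790*(T − 193) + 1.46*4180*(T − 3.87) = 0
443.19(T − 193) + 6102.8(T − 3.87) = 0
6546 T = 109154
T = 109154 / 6546 = 16.7 °C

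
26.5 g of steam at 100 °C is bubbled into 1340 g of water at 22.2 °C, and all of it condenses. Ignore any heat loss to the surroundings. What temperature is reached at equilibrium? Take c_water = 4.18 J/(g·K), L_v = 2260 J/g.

T_f ≈ 34.2 °C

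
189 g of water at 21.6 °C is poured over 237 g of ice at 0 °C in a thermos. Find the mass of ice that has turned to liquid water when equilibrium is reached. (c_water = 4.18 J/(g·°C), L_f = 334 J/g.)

Water can give up m c ΔT = 189×4.18×21.6 = 17064 J before reaching 0 °C.
Melting all 237 g of ice would need 237×334 = 79158 J.
17064 J < 79158 J, so only part of the ice melts and the system sits at 0 °C.
Mass melted = 17064/334 ≈ 51.09 g.

m_melted ≈ 51.1 g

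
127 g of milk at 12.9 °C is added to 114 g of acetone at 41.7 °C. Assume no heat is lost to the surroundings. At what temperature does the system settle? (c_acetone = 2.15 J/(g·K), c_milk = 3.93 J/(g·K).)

T_f is the heat-capacity-weighted average of the initial temperatures:
T_f = (245.1×41.7 + 499.11×12.9) / (245.1 + 499.11)
    = 16659 / 744.21 ≈ 22.39 °C

T_f ≈ 22.4 °C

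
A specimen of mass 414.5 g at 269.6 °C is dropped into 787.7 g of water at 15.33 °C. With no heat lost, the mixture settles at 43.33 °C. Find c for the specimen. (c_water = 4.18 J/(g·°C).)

m_s c (T_s − T_f) = m_water c_water (T_f − T_0):
414.5×c×(269.6 − 43.33) = 787.7×4.18×(43.33 − 15.33)
93789 c = 92192  ⇒  c ≈ 0.983 J/(g·°C)

c ≈ 0.983 J/(g·°C)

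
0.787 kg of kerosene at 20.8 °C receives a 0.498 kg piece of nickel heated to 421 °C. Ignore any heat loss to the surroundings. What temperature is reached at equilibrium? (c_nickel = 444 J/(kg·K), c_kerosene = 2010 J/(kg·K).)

T_f ≈ 69.9 °C

Conservation of energy gives ΣQ = 0:
0.498*444*(T − 421) + 0.787*2010*(T − 20.8) = 0
221.11(T − 421) + 1581.9(T − 20.8) = 0
1803 T = 125991
T ≈ 69.88 °C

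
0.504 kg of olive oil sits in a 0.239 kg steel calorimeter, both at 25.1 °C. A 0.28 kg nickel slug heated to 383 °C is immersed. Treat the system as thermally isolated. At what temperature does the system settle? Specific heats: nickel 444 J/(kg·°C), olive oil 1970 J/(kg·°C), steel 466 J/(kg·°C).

T_f ≈ 61.3 °C

Conservation of energy gives ΣQ = 0:
0.28×444×(T − 383) + 0.504×1970×(T − 25.1) + 0.239×466×(T − 25.1) = 0
124.32(T − 383) + 992.88(T − 25.1) + 111.37(T − 25.1) = 0
1228.6 T = 75331
T = 75331 / 1228.6 = 61.3 °C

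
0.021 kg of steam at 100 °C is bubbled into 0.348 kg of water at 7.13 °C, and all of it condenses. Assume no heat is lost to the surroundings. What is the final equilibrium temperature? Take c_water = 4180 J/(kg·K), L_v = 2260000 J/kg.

Net heat exchanged in the isolated system is zero:
steam→water at 100 °C releases m L_v = 0.021×2260000 = 47460; condensate cools 100→T: 0.021×4180×(T − 100) = 87.78(T − 100); water warms: 0.348×4180×(T − 7.13) = 1454.6(T − 7.13)
1542.4 T = 47460 + 8778 + 10372 = 66610
T ≈ 43.19 °C (< 100 °C, so full condensation is consistent).

T_f ≈ 43.2 °C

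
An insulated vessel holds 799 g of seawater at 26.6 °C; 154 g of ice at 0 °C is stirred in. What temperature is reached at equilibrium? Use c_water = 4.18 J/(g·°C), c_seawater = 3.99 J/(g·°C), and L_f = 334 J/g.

T_f ≈ 8.7 °C

Sum of m c ΔT and latent-heat terms is zero:
fusion: m_ice L_f = 154×334 = 51436
  warm the meltwater: 643.72 T
  seawater: 3188(T − 26.6)
3831.7 T = 84801 − 51436 = 33365
T ≈ 8.71 °C — above 0 °C, consistent with complete melting.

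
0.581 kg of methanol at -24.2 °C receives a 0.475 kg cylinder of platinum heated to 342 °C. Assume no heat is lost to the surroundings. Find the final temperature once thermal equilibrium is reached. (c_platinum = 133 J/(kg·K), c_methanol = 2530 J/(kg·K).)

T_f ≈ -9.1 °C

With ΣQ=0 the equilibrium temperature is the m·c-weighted mean:
T_f = (63.17×342 + 1469.9×(-24.2)) / (63.17 + 1469.9)
    = -13966 / 1533.1 ≈ -9.11 °C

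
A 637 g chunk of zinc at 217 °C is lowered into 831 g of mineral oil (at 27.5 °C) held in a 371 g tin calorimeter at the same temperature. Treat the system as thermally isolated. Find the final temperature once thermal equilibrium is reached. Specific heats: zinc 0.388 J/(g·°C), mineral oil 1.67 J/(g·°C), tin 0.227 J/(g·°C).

T_f ≈ 54.7 °C

T_f = Σ m_i c_i T_i / Σ m_i c_i:
T_f = (247.16×217 + 1387.8×27.5 + 84.22×27.5) / (247.16 + 1387.8 + 84.22)
    = 94112 / 1719.1 ≈ 54.74 °C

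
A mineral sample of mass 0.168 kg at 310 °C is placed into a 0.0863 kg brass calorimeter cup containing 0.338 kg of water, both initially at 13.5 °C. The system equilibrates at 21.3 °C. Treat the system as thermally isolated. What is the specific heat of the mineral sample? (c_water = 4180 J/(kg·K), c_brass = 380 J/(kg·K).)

c ≈ 232 J/(kg·K)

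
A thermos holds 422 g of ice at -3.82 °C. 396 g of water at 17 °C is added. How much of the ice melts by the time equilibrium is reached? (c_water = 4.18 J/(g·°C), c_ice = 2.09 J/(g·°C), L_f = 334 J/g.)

m_melted ≈ 74.2 g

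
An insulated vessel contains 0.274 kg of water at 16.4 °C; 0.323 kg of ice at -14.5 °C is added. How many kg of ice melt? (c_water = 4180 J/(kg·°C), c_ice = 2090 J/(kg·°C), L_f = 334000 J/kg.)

Water can give up m c ΔT = 0.274×4180×16.4 = 18783 J before reaching 0 °C.
Of that, 0.323×2090×14.5 = 9788.5 J goes to bring the ice to 0 °C, leaving 8994.7 J.
To melt every bit of ice: 0.323×334000 = 107882 J.
8994.7 J < 107882 J, so only part of the ice melts and the system sits at 0 °C.
m_melt = 8994.7 / L_f = 0.02693 kg.

m_melted ≈ 0.0269 kg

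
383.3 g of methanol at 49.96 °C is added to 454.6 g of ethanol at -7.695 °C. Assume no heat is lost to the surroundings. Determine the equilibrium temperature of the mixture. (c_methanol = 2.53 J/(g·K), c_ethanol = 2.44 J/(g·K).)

T_f ≈ 19.2 °C

T_f is the heat-capacity-weighted average of the initial temperatures:
T_f = (969.75*49.96 + 1109.2*(-7.695)) / (969.75 + 1109.2)
    = 39913 / 2079 ≈ 19.20 °C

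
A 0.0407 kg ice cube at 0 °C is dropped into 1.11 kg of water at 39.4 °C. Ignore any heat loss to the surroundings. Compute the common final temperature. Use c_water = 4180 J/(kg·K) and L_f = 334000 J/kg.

Energy balance with sensible and latent terms:
latent heat to melt: 0.0407·334000 = 13594; warm the meltwater: 170.13 T; water: 4639.8(T − 39.4)
4809.9 T = 182808 − 13594 = 169214
T ≈ 35.18 °C (positive, so assuming full melt was valid).

T_f ≈ 35.2 °C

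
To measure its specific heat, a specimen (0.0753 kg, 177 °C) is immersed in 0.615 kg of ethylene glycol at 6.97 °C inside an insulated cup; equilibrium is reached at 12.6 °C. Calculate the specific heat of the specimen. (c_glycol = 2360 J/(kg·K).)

m_s c (T_s − T_f) = m_glycol c_glycol (T_f − T_0):
0.0753×c×(177 − 12.6) = 0.615×2360×(12.6 − 6.97)
12.38 c = 8171.4  ⇒  c ≈ 660.1 J/(kg·K)

c ≈ 660 J/(kg·K)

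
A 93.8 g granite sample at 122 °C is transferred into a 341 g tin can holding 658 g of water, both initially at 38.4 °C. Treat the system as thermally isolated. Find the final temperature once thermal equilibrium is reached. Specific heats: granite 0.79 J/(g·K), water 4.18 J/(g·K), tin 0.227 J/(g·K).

T_f ≈ 40.5 °C

T_f is the heat-capacity-weighted average of the initial temperatures:
T_f = (74.1·122 + 2750.4·38.4 + 77.41·38.4) / (74.1 + 2750.4 + 77.41)
    = 117630 / 2901.9 ≈ 40.53 °C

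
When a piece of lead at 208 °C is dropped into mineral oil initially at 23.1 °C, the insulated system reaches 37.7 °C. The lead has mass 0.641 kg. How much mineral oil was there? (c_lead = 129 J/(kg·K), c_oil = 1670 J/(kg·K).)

m ≈ 0.578 kg

Taking heat into each body as positive, Σ m c ΔT = 0:
0.641·129·(37.7 − 208) + m·1670·(37.7 − 23.1) = 0
24382 m = 14082
m = 14082/24382 ≈ 0.5776 kg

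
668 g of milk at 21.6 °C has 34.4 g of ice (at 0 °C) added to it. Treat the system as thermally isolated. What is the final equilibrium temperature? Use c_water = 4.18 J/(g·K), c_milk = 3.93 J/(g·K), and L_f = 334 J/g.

T_f ≈ 16.3 °C

Energy conservation, ΣQ = 0:
fusion: m_ice L_f = 34.4·334 = 11490; meltwater 0→T: 34.4·4.18·T = 143.79 T; milk: 2625.2(T − 21.6)
2769 T = 56705 − 11490 = 45216
T ≈ 16.33 °C. Since T > 0 °C, the all-ice-melts assumption holds.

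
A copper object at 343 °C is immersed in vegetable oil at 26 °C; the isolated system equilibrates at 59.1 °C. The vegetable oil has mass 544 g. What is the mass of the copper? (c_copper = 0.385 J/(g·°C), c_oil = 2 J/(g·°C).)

Let T be the final temperature. ΣQ_i = 0:
m·0.385·(59.1 − 343) + 544·2·(59.1 − 26) = 0
-109.3 m = -36013
m = -36013/-109.3 ≈ 329.5 g

m ≈ 329 g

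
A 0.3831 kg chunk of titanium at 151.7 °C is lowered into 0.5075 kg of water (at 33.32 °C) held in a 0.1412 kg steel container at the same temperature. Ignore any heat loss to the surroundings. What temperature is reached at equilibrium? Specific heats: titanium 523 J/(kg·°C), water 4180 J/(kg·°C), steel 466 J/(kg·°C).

T_f ≈ 43.3 °C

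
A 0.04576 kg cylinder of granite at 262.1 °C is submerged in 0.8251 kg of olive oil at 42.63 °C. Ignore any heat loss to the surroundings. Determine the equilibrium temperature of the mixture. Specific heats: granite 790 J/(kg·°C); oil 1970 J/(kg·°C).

T_f ≈ 47.4 °C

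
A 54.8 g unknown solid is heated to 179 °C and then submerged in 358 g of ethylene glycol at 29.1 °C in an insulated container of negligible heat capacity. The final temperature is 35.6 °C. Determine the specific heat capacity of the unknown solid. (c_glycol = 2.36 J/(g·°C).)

c ≈ 0.699 J/(g·°C)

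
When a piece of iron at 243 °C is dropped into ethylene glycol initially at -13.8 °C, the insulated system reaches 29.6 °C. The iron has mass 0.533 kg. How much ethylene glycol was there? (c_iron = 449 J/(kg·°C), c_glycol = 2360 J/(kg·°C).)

m ≈ 0.499 kg

Heat lost by the iron = heat gained by the glycol:
0.533·449·(243 − 29.6) = m·2360·(29.6 − (-13.8))
102424 m = 51070  ⇒  m ≈ 0.4986 kg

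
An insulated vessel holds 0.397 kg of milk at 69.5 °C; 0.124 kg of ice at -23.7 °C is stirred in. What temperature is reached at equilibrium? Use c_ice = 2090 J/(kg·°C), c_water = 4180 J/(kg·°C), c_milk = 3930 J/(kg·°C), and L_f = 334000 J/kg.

T_f ≈ 29.3 °C

Energy balance with sensible and latent terms:
ice -23.7→0 °C: 0.124·2090·23.7 = 6142.1
  melt ice: 0.124·334000 = 41416
  meltwater 0→T: 0.124·4180·T = 518.32 T
  milk: 1560.2(T − 69.5)
2078.5 T = 108435 − 47558 = 60877
T ≈ 29.29 °C. Since T > 0 °C, the all-ice-melts assumption holds.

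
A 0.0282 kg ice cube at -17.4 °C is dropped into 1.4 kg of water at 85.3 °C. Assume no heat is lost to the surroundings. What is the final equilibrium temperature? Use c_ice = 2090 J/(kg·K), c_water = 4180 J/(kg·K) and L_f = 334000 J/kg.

Setting the total heat transfer to zero:
ice -17.4→0 °C: 0.0282×2090×17.4 = 1025.5; latent heat to melt: 0.0282×334000 = 9418.8; meltwater 0→T: 0.0282×4180×T = 117.88 T; water cools: 1.4×4180×(T − 85.3) = 5852(T − 85.3)
5969.9 T = 499176 − 10444 = 488731
T ≈ 81.87 °C. Since T > 0 °C, the all-ice-melts assumption holds.

T_f ≈ 81.9 °C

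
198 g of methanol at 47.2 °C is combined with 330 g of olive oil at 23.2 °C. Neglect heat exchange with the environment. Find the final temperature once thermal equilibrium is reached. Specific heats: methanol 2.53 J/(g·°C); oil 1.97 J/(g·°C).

T_f ≈ 33.6 °C

Taking heat into each body as positive, Σ m c ΔT = 0:
198×2.53×(T − 47.2) + 330×1.97×(T − 23.2) = 0
500.94(T − 47.2) + 650.1(T − 23.2) = 0
(500.94 + 650.1) T = 500.94×47.2 + 650.1×23.2
T ≈ 33.64 °C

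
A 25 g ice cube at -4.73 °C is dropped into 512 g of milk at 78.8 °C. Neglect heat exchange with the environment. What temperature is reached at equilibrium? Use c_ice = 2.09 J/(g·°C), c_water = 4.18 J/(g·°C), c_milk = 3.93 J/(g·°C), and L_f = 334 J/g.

Conservation of energy gives ΣQ = 0:
ice -4.73→0 °C: 25×2.09×4.73 = 247.14; fusion: m_ice L_f = 25×334 = 8350; meltwater 0→T: 25×4.18×T = 104.5 T; milk cools: 512×3.93×(T − 78.8) = 2012.2(T − 78.8)
2116.7 T = 158558 − 8597.1 = 149961
T ≈ 70.85 °C (positive, so assuming full melt was valid).

T_f ≈ 70.8 °C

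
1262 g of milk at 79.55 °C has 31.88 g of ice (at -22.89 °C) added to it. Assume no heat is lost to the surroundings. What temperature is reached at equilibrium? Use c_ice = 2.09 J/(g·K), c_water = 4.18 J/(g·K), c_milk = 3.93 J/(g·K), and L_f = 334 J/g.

Energy conservation, ΣQ = 0:
ice -22.89→0 °C: 31.88·2.09·22.89 = 1525.1; melt ice: 31.88·334 = 10648; warm the meltwater: 133.26 T; milk: 4959.7(T − 79.55)
5092.9 T = 394541 − 12173 = 382368
T ≈ 75.08 °C — above 0 °C, consistent with complete melting.

T_f ≈ 75.1 °C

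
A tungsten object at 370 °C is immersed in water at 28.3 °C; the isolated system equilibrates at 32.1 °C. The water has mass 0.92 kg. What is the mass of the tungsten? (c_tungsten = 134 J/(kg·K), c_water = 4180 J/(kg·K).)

m ≈ 0.323 kg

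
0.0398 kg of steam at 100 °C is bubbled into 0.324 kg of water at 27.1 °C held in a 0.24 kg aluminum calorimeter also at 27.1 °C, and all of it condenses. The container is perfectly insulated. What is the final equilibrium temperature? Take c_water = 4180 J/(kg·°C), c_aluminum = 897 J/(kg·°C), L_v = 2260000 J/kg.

T_f ≈ 85.9 °C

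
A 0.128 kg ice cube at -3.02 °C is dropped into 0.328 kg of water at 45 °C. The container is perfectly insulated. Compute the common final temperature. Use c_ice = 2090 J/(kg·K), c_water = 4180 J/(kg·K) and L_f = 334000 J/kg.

Setting the total heat transfer to zero:
warm ice to 0 °C: 0.128·2090·(0 − (-3.02)) = 807.91
  latent heat to melt: 0.128·334000 = 42752
  warm the meltwater: 535.04 T
  water cools: 0.328·4180·(T − 45) = 1371(T − 45)
1906.1 T = 61697 − 43560 = 18137
T ≈ 9.52 °C (positive, so assuming full melt was valid).

T_f ≈ 9.5 °C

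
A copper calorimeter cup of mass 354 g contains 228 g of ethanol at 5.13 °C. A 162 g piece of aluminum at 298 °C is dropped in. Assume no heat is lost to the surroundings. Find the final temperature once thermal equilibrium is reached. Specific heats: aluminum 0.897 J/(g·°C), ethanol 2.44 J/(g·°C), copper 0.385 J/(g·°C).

T_f ≈ 55.9 °C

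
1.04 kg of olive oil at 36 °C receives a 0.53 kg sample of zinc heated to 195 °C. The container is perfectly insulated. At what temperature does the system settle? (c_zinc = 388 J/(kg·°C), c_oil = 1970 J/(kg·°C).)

Setting the total heat transfer to zero:
0.53·388·(T − 195) + 1.04·1970·(T − 36) = 0
(205.64 + 2048.8) T = 205.64·195 + 2048.8·36
T = 113857 / 2254.4 = 50.5 °C

T_f ≈ 50.5 °C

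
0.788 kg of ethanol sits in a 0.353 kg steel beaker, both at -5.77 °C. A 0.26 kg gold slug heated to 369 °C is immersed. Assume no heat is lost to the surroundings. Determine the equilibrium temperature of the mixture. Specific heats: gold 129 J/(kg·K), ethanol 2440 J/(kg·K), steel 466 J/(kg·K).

T_f ≈ 0.2 °C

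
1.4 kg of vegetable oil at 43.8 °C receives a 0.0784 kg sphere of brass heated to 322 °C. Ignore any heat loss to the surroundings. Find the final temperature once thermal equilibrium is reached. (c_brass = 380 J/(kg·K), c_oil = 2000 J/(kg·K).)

T_f ≈ 46.7 °C

Let T be the final temperature. ΣQ_i = 0:
0.0784×380×(T − 322) + 1.4×2000×(T − 43.8) = 0
29.79(T − 322) + 2800(T − 43.8) = 0
(29.79 + 2800) T = 29.79×322 + 2800×43.8
T = 132233/2829.8 ≈ 46.73 °C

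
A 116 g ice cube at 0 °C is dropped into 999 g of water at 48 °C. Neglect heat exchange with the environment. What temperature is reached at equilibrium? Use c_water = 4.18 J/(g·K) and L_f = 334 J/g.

Sum of m c ΔT and latent-heat terms is zero:
latent heat to melt: 116×334 = 38744; meltwater 0→T: 116×4.18×T = 484.88 T; water cools: 999×4.18×(T − 48) = 4175.8(T − 48)
4660.7 T = 200439 − 38744 = 161695
T ≈ 34.69 °C. Since T > 0 °C, the all-ice-melts assumption holds.

T_f ≈ 34.7 °C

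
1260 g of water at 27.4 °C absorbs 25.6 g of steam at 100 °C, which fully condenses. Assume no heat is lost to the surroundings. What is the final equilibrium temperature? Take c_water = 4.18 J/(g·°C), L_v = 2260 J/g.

Taking heat into each body as positive, Σ m c ΔT = 0:
condense steam: −25.6×2260 = −57856; condensed water 100 °C→T: 107.01(T − 100); water warms: 1260×4.18×(T − 27.4) = 5266.8(T − 27.4)
5373.8 T = 57856 + 10701 + 144310 = 212867
T ≈ 39.61 °C — below 100 °C, confirming all the steam condensed.

T_f ≈ 39.6 °C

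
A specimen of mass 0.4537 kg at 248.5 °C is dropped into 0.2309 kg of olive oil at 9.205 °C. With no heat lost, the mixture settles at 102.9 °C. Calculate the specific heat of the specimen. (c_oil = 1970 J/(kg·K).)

Heat gained plus heat lost sum to zero:
0.4537·c·(102.9 − 248.5) + 0.2309·1970·(102.9 − 9.205) = 0
-66.06 c = -42619
c = -42619/-66.06 ≈ 645.2 J/(kg·K)

c ≈ 645 J/(kg·K)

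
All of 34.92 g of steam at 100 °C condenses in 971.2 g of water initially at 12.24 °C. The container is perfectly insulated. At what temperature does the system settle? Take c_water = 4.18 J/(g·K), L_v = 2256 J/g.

Let T be the final temperature. ΣQ_i = 0:
steam→water at 100 °C releases m L_v = 34.92·2256 = 78780; condensate cools 100→T: 34.92·4.18·(T − 100) = 145.97(T − 100); original water: 4059.6(T − 12.24)
4205.6 T = 78780 + 14597 + 49690 = 143066
T ≈ 34.02 °C (< 100 °C, so full condensation is consistent).

T_f ≈ 34.0 °C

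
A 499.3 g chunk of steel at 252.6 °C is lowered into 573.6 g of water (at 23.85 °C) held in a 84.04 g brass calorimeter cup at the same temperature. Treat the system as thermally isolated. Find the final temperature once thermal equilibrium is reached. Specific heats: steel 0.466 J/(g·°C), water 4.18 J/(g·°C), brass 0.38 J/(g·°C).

T_f ≈ 43.8 °C

Energy conservation, ΣQ = 0:
499.3·0.466·(T − 252.6) + 573.6·4.18·(T − 23.85) + 84.04·0.38·(T − 23.85) = 0
232.67(T − 252.6) + 2397.6(T − 23.85) + 31.94(T − 23.85) = 0
2662.3 T = 116719
T = 116719 / 2662.3 = 43.8 °C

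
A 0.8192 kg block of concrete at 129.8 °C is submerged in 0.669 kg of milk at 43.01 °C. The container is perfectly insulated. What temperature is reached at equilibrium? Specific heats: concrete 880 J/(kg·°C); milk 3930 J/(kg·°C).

Setting the total heat transfer to zero:
0.8192*880*(T − 129.8) + 0.669*3930*(T − 43.01) = 0
(720.9 + 2629.2) T = 720.9*129.8 + 2629.2*43.01
T = 206653/3350.1 ≈ 61.69 °C

T_f ≈ 61.7 °C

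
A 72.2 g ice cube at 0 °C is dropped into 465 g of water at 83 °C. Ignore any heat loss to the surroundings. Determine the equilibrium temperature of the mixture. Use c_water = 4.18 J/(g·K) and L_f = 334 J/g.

Energy conservation, ΣQ = 0:
fusion: m_ice L_f = 72.2×334 = 24115; meltwater 0→T: 72.2×4.18×T = 301.8 T; water cools: 465×4.18×(T − 83) = 1943.7(T − 83)
2245.5 T = 161327 − 24115 = 137212
T ≈ 61.11 °C (positive, so assuming full melt was valid).

T_f ≈ 61.1 °C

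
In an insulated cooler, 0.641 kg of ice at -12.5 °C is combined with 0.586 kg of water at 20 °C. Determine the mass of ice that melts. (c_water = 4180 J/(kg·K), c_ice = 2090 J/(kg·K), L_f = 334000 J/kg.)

Water can give up m c ΔT = 0.586·4180·20 = 48990 J before reaching 0 °C.
Of that, 0.641·2090·12.5 = 16746 J goes to bring the ice to 0 °C, leaving 32243 J.
To melt every bit of ice: 0.641·334000 = 214094 J.
Since 32243 < 214094 J, not all the ice melts; equilibrium is at 0 °C.
Mass melted = 32243/334000 ≈ 0.09654 kg.

m_melted ≈ 0.0965 kg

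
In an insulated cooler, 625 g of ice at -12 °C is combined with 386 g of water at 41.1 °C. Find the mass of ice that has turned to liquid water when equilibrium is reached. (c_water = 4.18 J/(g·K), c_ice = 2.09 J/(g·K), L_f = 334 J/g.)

m_melted ≈ 152 g

Cooling the water to 0 °C releases 386·4.18·41.1 = 66314 J.
Of that, 625·2.09·12 = 15675 J goes to bring the ice to 0 °C, leaving 50639 J.
To melt every bit of ice: 625·334 = 208750 J.
That's not enough to melt it all — equilibrium is at 0 °C with ice remaining.
m_melted·334 = 50639  ⇒  m_melted ≈ 151.6 g.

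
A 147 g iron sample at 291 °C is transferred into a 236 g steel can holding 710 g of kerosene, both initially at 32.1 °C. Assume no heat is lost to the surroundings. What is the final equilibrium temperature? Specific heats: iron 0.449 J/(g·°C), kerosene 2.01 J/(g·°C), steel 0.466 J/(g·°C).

T_f ≈ 42.8 °C

Net heat exchanged in the isolated system is zero:
147·0.449·(T − 291) + 710·2.01·(T − 32.1) + 236·0.466·(T − 32.1) = 0
1603.1 T = 68547
T = 68547/1603.1 ≈ 42.76 °C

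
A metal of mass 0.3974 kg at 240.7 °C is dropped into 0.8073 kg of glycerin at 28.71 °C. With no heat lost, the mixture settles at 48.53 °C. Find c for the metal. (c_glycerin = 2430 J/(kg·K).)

c ≈ 509 J/(kg·K)

Taking heat into each body as positive, Σ m c ΔT = 0:
0.3974·c·(48.53 − 240.7) + 0.8073·2430·(48.53 − 28.71) = 0
-76.37 c = -38882
c = -38882/-76.37 ≈ 509.1 J/(kg·K)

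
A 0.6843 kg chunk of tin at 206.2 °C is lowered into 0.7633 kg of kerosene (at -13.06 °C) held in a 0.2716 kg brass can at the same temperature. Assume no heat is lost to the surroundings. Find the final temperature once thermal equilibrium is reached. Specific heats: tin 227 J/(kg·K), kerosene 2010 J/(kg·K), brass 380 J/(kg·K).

Setting the total heat transfer to zero:
0.6843*227*(T − 206.2) + 0.7633*2010*(T − (-13.06)) + 0.2716*380*(T − (-13.06)) = 0
1792.8 T = 10645
T = 10645 / 1792.8 = 5.94 °C

T_f ≈ 5.9 °C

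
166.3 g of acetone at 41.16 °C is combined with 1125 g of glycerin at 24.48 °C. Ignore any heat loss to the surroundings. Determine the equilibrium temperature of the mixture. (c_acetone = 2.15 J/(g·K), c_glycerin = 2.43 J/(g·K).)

T_f ≈ 26.4 °C

Set heat shed by the hot body equal to heat absorbed by the cold body:
166.3×2.15×(41.16 − T) = 1125×2.43×(T − 24.48)
357.55(41.16 − T) = 2733.8(T − 24.48)
3091.3 T = 81639  ⇒  T ≈ 26.41 °C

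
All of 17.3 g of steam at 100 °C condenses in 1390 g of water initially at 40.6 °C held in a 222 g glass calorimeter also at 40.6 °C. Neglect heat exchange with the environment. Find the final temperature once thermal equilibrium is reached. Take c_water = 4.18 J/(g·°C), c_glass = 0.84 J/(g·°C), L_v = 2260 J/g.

T_f ≈ 47.8 °C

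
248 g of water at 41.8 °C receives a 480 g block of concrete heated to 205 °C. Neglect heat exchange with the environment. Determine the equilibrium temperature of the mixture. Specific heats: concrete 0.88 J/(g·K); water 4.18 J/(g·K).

T_f ≈ 89.0 °C

T_f = Σ m_i c_i T_i / Σ m_i c_i:
T_f = (422.4×205 + 1036.6×41.8) / (422.4 + 1036.6)
    = 129924 / 1459 ≈ 89.05 °C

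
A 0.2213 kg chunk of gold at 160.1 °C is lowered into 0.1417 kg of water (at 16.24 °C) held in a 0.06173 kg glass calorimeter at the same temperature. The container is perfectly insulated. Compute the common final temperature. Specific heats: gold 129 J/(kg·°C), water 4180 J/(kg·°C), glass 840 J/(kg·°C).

T_f ≈ 22.3 °C

T_f = Σ m_i c_i T_i / Σ m_i c_i:
T_f = (28.55·160.1 + 592.31·16.24 + 51.85·16.24) / (28.55 + 592.31 + 51.85)
    = 15032 / 672.71 ≈ 22.34 °C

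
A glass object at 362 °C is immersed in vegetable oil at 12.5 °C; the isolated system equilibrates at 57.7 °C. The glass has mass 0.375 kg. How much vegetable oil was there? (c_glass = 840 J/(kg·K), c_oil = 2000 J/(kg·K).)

m ≈ 1.06 kg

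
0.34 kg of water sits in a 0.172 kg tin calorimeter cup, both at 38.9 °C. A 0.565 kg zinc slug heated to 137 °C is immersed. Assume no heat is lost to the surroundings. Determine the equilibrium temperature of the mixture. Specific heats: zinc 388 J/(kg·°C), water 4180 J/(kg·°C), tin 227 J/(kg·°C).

Conservation of energy gives ΣQ = 0:
0.565·388·(T − 137) + 0.34·4180·(T − 38.9) + 0.172·227·(T − 38.9) = 0
1679.5 T = 86837
T ≈ 51.70 °C

T_f ≈ 51.7 °C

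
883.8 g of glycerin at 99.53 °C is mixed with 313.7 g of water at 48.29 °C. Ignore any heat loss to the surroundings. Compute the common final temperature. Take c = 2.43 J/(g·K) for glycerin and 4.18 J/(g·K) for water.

T_f is the heat-capacity-weighted average of the initial temperatures:
T_f = (2147.6·99.53 + 1311.3·48.29) / (2147.6 + 1311.3)
    = 277075 / 3458.9 ≈ 80.10 °C

T_f ≈ 80.1 °C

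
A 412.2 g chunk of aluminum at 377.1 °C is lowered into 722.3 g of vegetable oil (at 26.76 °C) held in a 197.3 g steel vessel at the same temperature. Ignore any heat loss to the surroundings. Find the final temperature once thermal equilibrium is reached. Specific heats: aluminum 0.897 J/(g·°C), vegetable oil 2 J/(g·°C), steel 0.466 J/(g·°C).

T_f ≈ 94.7 °C

Let T be the final temperature. ΣQ_i = 0:
412.2*0.897*(T − 377.1) + 722.3*2*(T − 26.76) + 197.3*0.466*(T − 26.76) = 0
369.74(T − 377.1) + 1444.6(T − 26.76) + 91.94(T − 26.76) = 0
1906.3 T = 180548
T = 180548/1906.3 ≈ 94.71 °C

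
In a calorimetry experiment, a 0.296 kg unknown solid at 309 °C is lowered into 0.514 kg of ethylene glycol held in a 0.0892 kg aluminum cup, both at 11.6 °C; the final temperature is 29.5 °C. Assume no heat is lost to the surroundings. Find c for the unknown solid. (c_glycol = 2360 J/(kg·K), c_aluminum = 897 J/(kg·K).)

Taking heat into each body as positive, Σ m c ΔT = 0:
0.296×c×(29.5 − 309) + 0.514×2360×(29.5 − 11.6) + 0.0892×897×(29.5 − 11.6) = 0
-82.73 c = -23146
c = -23146/-82.73 ≈ 279.8 J/(kg·K)

c ≈ 280 J/(kg·K)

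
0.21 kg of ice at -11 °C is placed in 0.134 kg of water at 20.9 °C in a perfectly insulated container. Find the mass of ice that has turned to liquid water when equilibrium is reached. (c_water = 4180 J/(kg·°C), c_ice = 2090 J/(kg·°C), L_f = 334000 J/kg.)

Water can give up m c ΔT = 0.134·4180·20.9 = 11707 J before reaching 0 °C.
Of that, 0.21·2090·11 = 4827.9 J goes to bring the ice to 0 °C, leaving 6878.6 J.
To melt every bit of ice: 0.21·334000 = 70140 J.
That's not enough to melt it all — equilibrium is at 0 °C with ice remaining.
m_melt = 6878.6 / L_f = 0.02059 kg.

m_melted ≈ 0.0206 kg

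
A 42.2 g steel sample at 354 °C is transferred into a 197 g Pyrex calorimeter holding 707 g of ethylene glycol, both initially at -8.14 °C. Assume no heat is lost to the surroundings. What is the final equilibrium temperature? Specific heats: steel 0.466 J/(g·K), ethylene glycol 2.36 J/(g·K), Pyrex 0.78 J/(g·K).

Energy conservation, ΣQ = 0:
42.2×0.466×(T − 354) + 707×2.36×(T − (-8.14)) + 197×0.78×(T − (-8.14)) = 0
1841.8 T = -7871.1
T = -7871.1/1841.8 ≈ -4.27 °C

T_f ≈ -4.3 °C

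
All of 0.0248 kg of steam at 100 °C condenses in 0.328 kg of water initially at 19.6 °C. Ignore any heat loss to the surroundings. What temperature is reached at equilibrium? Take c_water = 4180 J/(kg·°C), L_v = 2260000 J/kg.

T_f ≈ 63.3 °C

Energy balance with sensible and latent terms:
condense steam: −0.0248×2260000 = −56048
  condensate cools 100→T: 0.0248×4180×(T − 100) = 103.66(T − 100)
  water warms: 0.328×4180×(T − 19.6) = 1371(T − 19.6)
1474.7 T = 56048 + 10366 + 26872 = 93287
T ≈ 63.26 °C, under the boiling point, so the assumption holds.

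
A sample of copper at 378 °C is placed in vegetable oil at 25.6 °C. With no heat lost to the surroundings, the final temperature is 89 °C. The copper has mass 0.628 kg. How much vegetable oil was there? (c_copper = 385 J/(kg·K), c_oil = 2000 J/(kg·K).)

m ≈ 0.551 kg

Net heat exchanged in the isolated system is zero:
0.628·385·(89 − 378) + m·2000·(89 − 25.6) = 0
126800 m = 69874
m = 69874/126800 ≈ 0.5511 kg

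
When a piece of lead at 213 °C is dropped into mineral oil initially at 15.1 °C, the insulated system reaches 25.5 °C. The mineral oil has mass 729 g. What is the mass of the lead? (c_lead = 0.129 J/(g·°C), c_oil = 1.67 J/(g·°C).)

|Q_lead| = |Q_oil|:
m×0.129×(213 − 25.5) = 729×1.67×(25.5 − 15.1)
24.19 m = 12661  ⇒  m ≈ 523.5 g

m ≈ 523 g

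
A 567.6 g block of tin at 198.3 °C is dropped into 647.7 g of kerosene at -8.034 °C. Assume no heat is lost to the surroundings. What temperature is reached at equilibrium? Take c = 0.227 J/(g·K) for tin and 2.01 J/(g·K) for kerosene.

Net heat exchanged in the isolated system is zero:
567.6*0.227*(T − 198.3) + 647.7*2.01*(T − (-8.034)) = 0
1430.7 T = 15091
T = 15091 / 1430.7 = 10.5 °C

T_f ≈ 10.5 °C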